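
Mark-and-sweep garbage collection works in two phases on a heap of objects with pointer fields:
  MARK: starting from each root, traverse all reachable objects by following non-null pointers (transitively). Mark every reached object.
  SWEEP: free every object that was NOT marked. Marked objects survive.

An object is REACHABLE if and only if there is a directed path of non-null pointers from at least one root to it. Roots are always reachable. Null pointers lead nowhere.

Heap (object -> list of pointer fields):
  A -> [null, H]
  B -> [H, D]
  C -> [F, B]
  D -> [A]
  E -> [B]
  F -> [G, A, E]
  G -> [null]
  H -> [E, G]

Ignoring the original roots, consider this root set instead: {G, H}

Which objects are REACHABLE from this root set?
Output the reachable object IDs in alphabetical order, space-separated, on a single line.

Roots: G H
Mark G: refs=null, marked=G
Mark H: refs=E G, marked=G H
Mark E: refs=B, marked=E G H
Mark B: refs=H D, marked=B E G H
Mark D: refs=A, marked=B D E G H
Mark A: refs=null H, marked=A B D E G H
Unmarked (collected): C F

Answer: A B D E G H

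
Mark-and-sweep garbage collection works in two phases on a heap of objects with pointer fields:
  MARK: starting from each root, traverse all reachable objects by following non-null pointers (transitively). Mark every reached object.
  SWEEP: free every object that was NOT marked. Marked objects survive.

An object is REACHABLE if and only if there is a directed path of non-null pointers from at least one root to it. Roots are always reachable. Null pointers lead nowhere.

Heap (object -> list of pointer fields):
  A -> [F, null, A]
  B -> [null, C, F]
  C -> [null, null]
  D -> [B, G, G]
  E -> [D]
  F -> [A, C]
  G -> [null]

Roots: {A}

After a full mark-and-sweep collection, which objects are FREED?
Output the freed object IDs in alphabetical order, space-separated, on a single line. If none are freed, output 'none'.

Roots: A
Mark A: refs=F null A, marked=A
Mark F: refs=A C, marked=A F
Mark C: refs=null null, marked=A C F
Unmarked (collected): B D E G

Answer: B D E G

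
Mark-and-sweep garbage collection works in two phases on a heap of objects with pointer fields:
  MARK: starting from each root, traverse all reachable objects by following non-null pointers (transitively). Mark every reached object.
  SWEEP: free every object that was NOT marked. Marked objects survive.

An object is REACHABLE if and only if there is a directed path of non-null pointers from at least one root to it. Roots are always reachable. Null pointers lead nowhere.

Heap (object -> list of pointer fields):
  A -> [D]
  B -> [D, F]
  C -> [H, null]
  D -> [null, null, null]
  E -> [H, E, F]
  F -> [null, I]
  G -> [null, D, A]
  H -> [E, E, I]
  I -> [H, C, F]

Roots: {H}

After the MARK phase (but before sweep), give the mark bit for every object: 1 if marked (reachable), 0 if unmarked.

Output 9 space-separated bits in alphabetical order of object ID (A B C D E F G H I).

Answer: 0 0 1 0 1 1 0 1 1

Derivation:
Roots: H
Mark H: refs=E E I, marked=H
Mark E: refs=H E F, marked=E H
Mark I: refs=H C F, marked=E H I
Mark F: refs=null I, marked=E F H I
Mark C: refs=H null, marked=C E F H I
Unmarked (collected): A B D G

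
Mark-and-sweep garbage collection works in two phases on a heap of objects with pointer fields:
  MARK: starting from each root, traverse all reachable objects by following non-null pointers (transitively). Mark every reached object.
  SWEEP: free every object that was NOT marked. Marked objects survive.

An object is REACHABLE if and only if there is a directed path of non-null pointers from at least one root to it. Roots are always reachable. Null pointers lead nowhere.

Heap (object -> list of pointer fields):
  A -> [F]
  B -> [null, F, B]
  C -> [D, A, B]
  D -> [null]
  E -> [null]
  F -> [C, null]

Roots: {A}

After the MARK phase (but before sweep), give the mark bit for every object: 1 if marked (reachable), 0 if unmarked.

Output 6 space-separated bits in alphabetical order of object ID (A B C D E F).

Roots: A
Mark A: refs=F, marked=A
Mark F: refs=C null, marked=A F
Mark C: refs=D A B, marked=A C F
Mark D: refs=null, marked=A C D F
Mark B: refs=null F B, marked=A B C D F
Unmarked (collected): E

Answer: 1 1 1 1 0 1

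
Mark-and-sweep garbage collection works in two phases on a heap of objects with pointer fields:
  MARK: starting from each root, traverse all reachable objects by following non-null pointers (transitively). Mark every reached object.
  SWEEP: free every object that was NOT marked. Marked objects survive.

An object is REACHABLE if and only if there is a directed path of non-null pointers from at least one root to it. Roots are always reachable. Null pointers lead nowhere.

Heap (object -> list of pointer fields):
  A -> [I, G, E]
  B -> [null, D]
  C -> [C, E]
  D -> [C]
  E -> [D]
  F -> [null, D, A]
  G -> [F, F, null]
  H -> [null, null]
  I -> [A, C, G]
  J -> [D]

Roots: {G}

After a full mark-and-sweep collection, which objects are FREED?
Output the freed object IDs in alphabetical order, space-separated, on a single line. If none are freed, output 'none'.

Roots: G
Mark G: refs=F F null, marked=G
Mark F: refs=null D A, marked=F G
Mark D: refs=C, marked=D F G
Mark A: refs=I G E, marked=A D F G
Mark C: refs=C E, marked=A C D F G
Mark I: refs=A C G, marked=A C D F G I
Mark E: refs=D, marked=A C D E F G I
Unmarked (collected): B H J

Answer: B H J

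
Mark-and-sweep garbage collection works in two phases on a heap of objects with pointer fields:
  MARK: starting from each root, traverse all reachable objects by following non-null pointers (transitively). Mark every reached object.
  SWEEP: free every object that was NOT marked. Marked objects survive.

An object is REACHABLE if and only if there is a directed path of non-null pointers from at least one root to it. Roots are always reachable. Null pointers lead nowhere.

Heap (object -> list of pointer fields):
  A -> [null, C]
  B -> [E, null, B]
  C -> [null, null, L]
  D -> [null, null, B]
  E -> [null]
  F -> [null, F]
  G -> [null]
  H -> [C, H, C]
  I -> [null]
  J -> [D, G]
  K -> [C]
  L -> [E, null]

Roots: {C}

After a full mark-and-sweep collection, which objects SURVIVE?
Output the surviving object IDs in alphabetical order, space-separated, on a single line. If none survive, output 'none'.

Roots: C
Mark C: refs=null null L, marked=C
Mark L: refs=E null, marked=C L
Mark E: refs=null, marked=C E L
Unmarked (collected): A B D F G H I J K

Answer: C E L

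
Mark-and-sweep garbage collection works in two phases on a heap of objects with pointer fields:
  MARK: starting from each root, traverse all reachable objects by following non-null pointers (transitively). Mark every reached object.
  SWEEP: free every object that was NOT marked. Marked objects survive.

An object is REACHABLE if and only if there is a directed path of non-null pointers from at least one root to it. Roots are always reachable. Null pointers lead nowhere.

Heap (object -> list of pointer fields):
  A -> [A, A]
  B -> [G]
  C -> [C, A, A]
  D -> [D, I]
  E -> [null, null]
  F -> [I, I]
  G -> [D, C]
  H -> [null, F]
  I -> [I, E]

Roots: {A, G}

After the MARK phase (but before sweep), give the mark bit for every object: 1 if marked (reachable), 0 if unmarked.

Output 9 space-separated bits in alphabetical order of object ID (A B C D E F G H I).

Roots: A G
Mark A: refs=A A, marked=A
Mark G: refs=D C, marked=A G
Mark D: refs=D I, marked=A D G
Mark C: refs=C A A, marked=A C D G
Mark I: refs=I E, marked=A C D G I
Mark E: refs=null null, marked=A C D E G I
Unmarked (collected): B F H

Answer: 1 0 1 1 1 0 1 0 1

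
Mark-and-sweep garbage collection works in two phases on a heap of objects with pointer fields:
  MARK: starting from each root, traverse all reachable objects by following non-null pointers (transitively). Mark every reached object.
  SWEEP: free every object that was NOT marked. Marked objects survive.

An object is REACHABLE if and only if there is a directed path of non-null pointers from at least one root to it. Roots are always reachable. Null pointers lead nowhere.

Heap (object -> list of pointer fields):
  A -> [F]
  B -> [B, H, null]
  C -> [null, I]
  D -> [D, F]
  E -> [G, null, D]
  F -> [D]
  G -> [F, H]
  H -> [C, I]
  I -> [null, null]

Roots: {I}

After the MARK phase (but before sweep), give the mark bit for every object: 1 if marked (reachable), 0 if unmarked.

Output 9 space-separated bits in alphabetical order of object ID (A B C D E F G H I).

Answer: 0 0 0 0 0 0 0 0 1

Derivation:
Roots: I
Mark I: refs=null null, marked=I
Unmarked (collected): A B C D E F G H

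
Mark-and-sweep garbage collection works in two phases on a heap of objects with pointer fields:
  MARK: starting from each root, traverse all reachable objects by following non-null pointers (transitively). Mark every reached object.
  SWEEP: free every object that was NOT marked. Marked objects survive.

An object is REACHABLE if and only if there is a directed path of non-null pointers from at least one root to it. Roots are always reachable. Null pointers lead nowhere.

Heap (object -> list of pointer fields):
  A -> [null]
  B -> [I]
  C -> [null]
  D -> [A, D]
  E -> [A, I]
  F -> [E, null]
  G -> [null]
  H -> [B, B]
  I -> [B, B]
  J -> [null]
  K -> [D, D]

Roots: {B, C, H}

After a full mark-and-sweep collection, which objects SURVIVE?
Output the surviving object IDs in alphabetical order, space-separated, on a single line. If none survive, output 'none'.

Answer: B C H I

Derivation:
Roots: B C H
Mark B: refs=I, marked=B
Mark C: refs=null, marked=B C
Mark H: refs=B B, marked=B C H
Mark I: refs=B B, marked=B C H I
Unmarked (collected): A D E F G J K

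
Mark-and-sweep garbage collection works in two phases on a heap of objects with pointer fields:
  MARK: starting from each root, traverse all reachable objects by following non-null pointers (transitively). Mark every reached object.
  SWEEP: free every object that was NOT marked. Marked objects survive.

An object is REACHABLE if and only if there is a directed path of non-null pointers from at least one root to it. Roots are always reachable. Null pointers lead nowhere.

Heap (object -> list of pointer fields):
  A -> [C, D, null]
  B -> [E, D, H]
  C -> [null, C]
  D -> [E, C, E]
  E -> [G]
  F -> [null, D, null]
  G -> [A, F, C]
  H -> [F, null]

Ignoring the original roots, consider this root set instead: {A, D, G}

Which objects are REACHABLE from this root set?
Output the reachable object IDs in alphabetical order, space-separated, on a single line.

Roots: A D G
Mark A: refs=C D null, marked=A
Mark D: refs=E C E, marked=A D
Mark G: refs=A F C, marked=A D G
Mark C: refs=null C, marked=A C D G
Mark E: refs=G, marked=A C D E G
Mark F: refs=null D null, marked=A C D E F G
Unmarked (collected): B H

Answer: A C D E F G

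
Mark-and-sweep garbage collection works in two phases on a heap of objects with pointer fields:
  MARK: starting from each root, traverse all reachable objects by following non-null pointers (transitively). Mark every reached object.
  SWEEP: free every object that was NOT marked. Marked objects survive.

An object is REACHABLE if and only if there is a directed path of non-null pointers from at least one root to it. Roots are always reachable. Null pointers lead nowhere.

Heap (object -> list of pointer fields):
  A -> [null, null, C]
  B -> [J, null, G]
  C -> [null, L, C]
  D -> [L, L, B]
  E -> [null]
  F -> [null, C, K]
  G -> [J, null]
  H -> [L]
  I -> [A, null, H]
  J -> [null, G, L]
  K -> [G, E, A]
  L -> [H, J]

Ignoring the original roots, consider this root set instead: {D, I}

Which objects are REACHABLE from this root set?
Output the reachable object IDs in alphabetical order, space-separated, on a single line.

Roots: D I
Mark D: refs=L L B, marked=D
Mark I: refs=A null H, marked=D I
Mark L: refs=H J, marked=D I L
Mark B: refs=J null G, marked=B D I L
Mark A: refs=null null C, marked=A B D I L
Mark H: refs=L, marked=A B D H I L
Mark J: refs=null G L, marked=A B D H I J L
Mark G: refs=J null, marked=A B D G H I J L
Mark C: refs=null L C, marked=A B C D G H I J L
Unmarked (collected): E F K

Answer: A B C D G H I J L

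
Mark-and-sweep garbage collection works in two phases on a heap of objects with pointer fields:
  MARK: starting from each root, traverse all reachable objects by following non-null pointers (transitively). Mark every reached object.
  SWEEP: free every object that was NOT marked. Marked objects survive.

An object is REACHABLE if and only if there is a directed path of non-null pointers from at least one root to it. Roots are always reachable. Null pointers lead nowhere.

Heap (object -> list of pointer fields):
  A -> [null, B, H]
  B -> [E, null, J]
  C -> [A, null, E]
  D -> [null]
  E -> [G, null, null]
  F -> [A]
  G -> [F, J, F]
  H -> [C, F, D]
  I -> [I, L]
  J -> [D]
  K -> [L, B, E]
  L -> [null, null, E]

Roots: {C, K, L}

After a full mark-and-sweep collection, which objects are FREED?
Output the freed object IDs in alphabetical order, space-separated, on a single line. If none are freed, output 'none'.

Answer: I

Derivation:
Roots: C K L
Mark C: refs=A null E, marked=C
Mark K: refs=L B E, marked=C K
Mark L: refs=null null E, marked=C K L
Mark A: refs=null B H, marked=A C K L
Mark E: refs=G null null, marked=A C E K L
Mark B: refs=E null J, marked=A B C E K L
Mark H: refs=C F D, marked=A B C E H K L
Mark G: refs=F J F, marked=A B C E G H K L
Mark J: refs=D, marked=A B C E G H J K L
Mark F: refs=A, marked=A B C E F G H J K L
Mark D: refs=null, marked=A B C D E F G H J K L
Unmarked (collected): I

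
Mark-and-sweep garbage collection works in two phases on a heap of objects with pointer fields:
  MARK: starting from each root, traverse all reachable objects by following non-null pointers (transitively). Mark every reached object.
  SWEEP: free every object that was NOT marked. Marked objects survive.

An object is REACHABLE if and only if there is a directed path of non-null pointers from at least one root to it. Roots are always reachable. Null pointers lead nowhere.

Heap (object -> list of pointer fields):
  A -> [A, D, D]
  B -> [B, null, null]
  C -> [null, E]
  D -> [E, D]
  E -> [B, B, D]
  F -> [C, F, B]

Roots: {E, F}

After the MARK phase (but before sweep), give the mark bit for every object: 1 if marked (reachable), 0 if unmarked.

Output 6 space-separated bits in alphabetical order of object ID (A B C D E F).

Roots: E F
Mark E: refs=B B D, marked=E
Mark F: refs=C F B, marked=E F
Mark B: refs=B null null, marked=B E F
Mark D: refs=E D, marked=B D E F
Mark C: refs=null E, marked=B C D E F
Unmarked (collected): A

Answer: 0 1 1 1 1 1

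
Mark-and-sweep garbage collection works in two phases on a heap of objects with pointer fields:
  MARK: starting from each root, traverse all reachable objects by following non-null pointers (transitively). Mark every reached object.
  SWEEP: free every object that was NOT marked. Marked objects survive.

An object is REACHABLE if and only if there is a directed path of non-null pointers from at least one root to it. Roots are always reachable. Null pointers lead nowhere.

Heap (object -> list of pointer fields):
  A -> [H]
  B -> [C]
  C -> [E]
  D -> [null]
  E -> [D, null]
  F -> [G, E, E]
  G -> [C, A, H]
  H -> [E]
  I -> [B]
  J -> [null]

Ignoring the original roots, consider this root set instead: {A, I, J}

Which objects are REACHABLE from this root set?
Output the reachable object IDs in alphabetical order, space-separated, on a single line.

Roots: A I J
Mark A: refs=H, marked=A
Mark I: refs=B, marked=A I
Mark J: refs=null, marked=A I J
Mark H: refs=E, marked=A H I J
Mark B: refs=C, marked=A B H I J
Mark E: refs=D null, marked=A B E H I J
Mark C: refs=E, marked=A B C E H I J
Mark D: refs=null, marked=A B C D E H I J
Unmarked (collected): F G

Answer: A B C D E H I J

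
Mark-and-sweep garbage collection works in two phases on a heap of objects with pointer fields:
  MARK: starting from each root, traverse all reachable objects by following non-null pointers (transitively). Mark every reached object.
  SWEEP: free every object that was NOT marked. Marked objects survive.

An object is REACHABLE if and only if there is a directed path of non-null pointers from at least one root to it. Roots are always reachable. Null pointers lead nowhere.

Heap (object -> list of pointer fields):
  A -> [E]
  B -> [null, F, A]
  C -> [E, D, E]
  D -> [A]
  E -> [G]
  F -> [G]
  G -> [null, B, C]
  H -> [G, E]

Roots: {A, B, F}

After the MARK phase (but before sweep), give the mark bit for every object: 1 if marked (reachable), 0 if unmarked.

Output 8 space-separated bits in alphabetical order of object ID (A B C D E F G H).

Roots: A B F
Mark A: refs=E, marked=A
Mark B: refs=null F A, marked=A B
Mark F: refs=G, marked=A B F
Mark E: refs=G, marked=A B E F
Mark G: refs=null B C, marked=A B E F G
Mark C: refs=E D E, marked=A B C E F G
Mark D: refs=A, marked=A B C D E F G
Unmarked (collected): H

Answer: 1 1 1 1 1 1 1 0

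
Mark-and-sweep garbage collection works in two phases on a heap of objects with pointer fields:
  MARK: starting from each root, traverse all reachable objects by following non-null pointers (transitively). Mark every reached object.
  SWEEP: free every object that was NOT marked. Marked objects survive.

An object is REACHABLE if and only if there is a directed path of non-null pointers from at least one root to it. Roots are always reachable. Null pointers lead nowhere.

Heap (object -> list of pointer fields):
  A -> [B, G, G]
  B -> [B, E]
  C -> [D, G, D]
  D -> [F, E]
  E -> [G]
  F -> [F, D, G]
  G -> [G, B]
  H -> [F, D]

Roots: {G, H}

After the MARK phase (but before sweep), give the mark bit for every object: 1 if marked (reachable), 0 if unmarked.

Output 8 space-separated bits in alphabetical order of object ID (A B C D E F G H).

Roots: G H
Mark G: refs=G B, marked=G
Mark H: refs=F D, marked=G H
Mark B: refs=B E, marked=B G H
Mark F: refs=F D G, marked=B F G H
Mark D: refs=F E, marked=B D F G H
Mark E: refs=G, marked=B D E F G H
Unmarked (collected): A C

Answer: 0 1 0 1 1 1 1 1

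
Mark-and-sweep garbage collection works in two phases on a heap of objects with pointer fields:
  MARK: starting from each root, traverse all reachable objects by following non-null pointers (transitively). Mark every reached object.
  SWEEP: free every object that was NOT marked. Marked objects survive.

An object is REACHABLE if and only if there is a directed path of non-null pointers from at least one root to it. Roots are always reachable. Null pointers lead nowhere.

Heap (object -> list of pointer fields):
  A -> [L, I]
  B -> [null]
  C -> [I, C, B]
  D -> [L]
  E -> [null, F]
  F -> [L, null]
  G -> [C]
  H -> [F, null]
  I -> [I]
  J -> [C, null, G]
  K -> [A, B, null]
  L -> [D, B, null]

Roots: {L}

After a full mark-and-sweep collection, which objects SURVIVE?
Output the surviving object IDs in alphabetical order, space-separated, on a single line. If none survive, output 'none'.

Roots: L
Mark L: refs=D B null, marked=L
Mark D: refs=L, marked=D L
Mark B: refs=null, marked=B D L
Unmarked (collected): A C E F G H I J K

Answer: B D L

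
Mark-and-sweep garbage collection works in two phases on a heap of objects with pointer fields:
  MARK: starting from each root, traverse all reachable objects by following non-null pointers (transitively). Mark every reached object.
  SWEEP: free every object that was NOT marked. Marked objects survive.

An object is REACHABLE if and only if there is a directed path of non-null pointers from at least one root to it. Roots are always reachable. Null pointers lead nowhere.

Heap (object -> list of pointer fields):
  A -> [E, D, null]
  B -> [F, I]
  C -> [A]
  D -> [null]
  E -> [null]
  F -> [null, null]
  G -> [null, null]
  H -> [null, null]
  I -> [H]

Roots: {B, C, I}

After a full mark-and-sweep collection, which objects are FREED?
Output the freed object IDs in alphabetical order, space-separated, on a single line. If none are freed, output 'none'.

Answer: G

Derivation:
Roots: B C I
Mark B: refs=F I, marked=B
Mark C: refs=A, marked=B C
Mark I: refs=H, marked=B C I
Mark F: refs=null null, marked=B C F I
Mark A: refs=E D null, marked=A B C F I
Mark H: refs=null null, marked=A B C F H I
Mark E: refs=null, marked=A B C E F H I
Mark D: refs=null, marked=A B C D E F H I
Unmarked (collected): G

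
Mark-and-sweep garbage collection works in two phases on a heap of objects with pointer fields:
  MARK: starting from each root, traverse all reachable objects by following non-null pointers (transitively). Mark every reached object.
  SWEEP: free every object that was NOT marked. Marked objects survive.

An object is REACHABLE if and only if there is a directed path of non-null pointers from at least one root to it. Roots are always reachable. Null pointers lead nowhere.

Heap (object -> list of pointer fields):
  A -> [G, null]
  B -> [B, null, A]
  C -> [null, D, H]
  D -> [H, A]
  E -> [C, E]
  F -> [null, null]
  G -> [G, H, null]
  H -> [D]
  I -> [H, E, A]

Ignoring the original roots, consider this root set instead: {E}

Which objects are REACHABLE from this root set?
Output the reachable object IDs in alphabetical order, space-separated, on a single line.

Answer: A C D E G H

Derivation:
Roots: E
Mark E: refs=C E, marked=E
Mark C: refs=null D H, marked=C E
Mark D: refs=H A, marked=C D E
Mark H: refs=D, marked=C D E H
Mark A: refs=G null, marked=A C D E H
Mark G: refs=G H null, marked=A C D E G H
Unmarked (collected): B F I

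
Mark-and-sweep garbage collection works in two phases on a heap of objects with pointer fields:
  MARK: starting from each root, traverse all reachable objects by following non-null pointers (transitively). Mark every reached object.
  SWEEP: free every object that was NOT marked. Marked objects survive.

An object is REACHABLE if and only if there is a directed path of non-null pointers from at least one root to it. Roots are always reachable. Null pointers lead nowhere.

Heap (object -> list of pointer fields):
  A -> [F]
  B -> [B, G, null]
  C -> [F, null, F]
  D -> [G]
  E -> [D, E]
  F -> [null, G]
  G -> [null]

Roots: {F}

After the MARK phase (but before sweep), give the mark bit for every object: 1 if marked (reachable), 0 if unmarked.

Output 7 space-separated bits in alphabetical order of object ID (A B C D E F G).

Answer: 0 0 0 0 0 1 1

Derivation:
Roots: F
Mark F: refs=null G, marked=F
Mark G: refs=null, marked=F G
Unmarked (collected): A B C D E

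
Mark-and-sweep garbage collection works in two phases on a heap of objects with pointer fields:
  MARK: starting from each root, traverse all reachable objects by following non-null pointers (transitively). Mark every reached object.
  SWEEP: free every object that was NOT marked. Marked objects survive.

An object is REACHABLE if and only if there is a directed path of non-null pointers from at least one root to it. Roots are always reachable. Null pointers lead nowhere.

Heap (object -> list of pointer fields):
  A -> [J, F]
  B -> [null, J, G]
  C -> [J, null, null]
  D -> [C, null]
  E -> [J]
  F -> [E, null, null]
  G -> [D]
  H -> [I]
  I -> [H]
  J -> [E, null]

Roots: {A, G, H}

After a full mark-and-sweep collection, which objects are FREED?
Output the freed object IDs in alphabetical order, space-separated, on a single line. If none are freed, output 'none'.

Answer: B

Derivation:
Roots: A G H
Mark A: refs=J F, marked=A
Mark G: refs=D, marked=A G
Mark H: refs=I, marked=A G H
Mark J: refs=E null, marked=A G H J
Mark F: refs=E null null, marked=A F G H J
Mark D: refs=C null, marked=A D F G H J
Mark I: refs=H, marked=A D F G H I J
Mark E: refs=J, marked=A D E F G H I J
Mark C: refs=J null null, marked=A C D E F G H I J
Unmarked (collected): B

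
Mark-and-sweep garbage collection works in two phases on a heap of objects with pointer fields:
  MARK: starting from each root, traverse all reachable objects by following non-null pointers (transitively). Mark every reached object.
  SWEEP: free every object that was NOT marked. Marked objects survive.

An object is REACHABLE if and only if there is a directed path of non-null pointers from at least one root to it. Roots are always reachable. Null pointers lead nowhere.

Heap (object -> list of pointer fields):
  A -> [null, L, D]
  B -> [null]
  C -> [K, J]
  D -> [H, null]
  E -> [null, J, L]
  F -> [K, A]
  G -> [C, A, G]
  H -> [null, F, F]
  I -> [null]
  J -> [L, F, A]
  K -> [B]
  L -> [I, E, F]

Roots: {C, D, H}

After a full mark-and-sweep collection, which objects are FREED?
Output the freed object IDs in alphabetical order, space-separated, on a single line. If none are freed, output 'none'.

Answer: G

Derivation:
Roots: C D H
Mark C: refs=K J, marked=C
Mark D: refs=H null, marked=C D
Mark H: refs=null F F, marked=C D H
Mark K: refs=B, marked=C D H K
Mark J: refs=L F A, marked=C D H J K
Mark F: refs=K A, marked=C D F H J K
Mark B: refs=null, marked=B C D F H J K
Mark L: refs=I E F, marked=B C D F H J K L
Mark A: refs=null L D, marked=A B C D F H J K L
Mark I: refs=null, marked=A B C D F H I J K L
Mark E: refs=null J L, marked=A B C D E F H I J K L
Unmarked (collected): G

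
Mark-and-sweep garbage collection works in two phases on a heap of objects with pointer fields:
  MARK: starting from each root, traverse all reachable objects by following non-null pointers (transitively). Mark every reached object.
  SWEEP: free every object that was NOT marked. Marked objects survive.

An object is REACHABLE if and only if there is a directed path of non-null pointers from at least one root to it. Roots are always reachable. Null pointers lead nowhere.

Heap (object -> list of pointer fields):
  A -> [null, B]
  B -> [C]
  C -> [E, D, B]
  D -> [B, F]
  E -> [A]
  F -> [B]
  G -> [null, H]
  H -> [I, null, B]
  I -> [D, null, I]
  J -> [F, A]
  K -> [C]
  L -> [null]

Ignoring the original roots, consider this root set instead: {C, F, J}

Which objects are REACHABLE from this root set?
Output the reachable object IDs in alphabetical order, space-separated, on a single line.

Answer: A B C D E F J

Derivation:
Roots: C F J
Mark C: refs=E D B, marked=C
Mark F: refs=B, marked=C F
Mark J: refs=F A, marked=C F J
Mark E: refs=A, marked=C E F J
Mark D: refs=B F, marked=C D E F J
Mark B: refs=C, marked=B C D E F J
Mark A: refs=null B, marked=A B C D E F J
Unmarked (collected): G H I K L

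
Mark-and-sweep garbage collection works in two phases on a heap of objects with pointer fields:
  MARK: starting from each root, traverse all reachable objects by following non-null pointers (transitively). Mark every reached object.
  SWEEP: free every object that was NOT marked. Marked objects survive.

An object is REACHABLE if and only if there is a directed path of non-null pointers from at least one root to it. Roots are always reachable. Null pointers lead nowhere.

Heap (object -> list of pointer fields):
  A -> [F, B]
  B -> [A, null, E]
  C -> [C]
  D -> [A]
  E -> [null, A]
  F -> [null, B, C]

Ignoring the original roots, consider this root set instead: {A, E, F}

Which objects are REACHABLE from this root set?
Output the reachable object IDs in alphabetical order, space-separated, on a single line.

Roots: A E F
Mark A: refs=F B, marked=A
Mark E: refs=null A, marked=A E
Mark F: refs=null B C, marked=A E F
Mark B: refs=A null E, marked=A B E F
Mark C: refs=C, marked=A B C E F
Unmarked (collected): D

Answer: A B C E F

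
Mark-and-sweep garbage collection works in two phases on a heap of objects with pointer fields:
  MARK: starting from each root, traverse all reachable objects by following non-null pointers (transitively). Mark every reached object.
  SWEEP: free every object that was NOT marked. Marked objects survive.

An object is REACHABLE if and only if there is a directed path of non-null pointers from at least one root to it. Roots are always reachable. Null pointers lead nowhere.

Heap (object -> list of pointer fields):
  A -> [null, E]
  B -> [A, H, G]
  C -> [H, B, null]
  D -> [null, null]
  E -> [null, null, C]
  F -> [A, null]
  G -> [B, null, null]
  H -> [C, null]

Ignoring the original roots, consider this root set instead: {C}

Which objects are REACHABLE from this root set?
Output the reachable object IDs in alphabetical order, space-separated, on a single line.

Answer: A B C E G H

Derivation:
Roots: C
Mark C: refs=H B null, marked=C
Mark H: refs=C null, marked=C H
Mark B: refs=A H G, marked=B C H
Mark A: refs=null E, marked=A B C H
Mark G: refs=B null null, marked=A B C G H
Mark E: refs=null null C, marked=A B C E G H
Unmarked (collected): D F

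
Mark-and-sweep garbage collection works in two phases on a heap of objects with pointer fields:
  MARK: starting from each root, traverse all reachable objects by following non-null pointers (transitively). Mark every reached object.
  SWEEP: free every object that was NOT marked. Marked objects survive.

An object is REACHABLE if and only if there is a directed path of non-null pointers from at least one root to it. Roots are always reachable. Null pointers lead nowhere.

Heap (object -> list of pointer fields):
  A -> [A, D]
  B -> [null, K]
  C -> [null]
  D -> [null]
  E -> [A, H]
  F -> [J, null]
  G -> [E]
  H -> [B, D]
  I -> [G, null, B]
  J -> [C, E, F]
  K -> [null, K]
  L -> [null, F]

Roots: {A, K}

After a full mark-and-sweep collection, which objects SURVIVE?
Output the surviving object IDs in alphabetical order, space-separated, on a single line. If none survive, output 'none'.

Answer: A D K

Derivation:
Roots: A K
Mark A: refs=A D, marked=A
Mark K: refs=null K, marked=A K
Mark D: refs=null, marked=A D K
Unmarked (collected): B C E F G H I J L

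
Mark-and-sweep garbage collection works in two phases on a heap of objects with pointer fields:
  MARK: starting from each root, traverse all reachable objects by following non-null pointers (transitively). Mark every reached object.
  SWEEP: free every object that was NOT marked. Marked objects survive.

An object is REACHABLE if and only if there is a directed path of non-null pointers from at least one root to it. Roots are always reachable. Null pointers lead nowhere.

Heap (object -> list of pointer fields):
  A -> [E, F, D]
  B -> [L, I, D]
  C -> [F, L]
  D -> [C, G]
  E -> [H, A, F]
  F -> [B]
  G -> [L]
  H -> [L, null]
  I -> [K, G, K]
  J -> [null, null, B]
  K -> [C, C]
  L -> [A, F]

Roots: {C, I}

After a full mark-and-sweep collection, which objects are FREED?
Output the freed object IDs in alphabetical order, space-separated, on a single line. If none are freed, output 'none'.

Answer: J

Derivation:
Roots: C I
Mark C: refs=F L, marked=C
Mark I: refs=K G K, marked=C I
Mark F: refs=B, marked=C F I
Mark L: refs=A F, marked=C F I L
Mark K: refs=C C, marked=C F I K L
Mark G: refs=L, marked=C F G I K L
Mark B: refs=L I D, marked=B C F G I K L
Mark A: refs=E F D, marked=A B C F G I K L
Mark D: refs=C G, marked=A B C D F G I K L
Mark E: refs=H A F, marked=A B C D E F G I K L
Mark H: refs=L null, marked=A B C D E F G H I K L
Unmarked (collected): J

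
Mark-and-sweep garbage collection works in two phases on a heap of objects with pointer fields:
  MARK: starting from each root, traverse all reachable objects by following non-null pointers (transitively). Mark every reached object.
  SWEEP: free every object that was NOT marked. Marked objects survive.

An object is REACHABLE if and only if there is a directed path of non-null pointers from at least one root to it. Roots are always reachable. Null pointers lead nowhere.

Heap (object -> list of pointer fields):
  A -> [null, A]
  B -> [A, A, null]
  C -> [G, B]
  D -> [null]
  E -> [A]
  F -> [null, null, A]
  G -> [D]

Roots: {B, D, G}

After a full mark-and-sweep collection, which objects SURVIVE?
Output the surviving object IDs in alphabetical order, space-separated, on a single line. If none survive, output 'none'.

Roots: B D G
Mark B: refs=A A null, marked=B
Mark D: refs=null, marked=B D
Mark G: refs=D, marked=B D G
Mark A: refs=null A, marked=A B D G
Unmarked (collected): C E F

Answer: A B D G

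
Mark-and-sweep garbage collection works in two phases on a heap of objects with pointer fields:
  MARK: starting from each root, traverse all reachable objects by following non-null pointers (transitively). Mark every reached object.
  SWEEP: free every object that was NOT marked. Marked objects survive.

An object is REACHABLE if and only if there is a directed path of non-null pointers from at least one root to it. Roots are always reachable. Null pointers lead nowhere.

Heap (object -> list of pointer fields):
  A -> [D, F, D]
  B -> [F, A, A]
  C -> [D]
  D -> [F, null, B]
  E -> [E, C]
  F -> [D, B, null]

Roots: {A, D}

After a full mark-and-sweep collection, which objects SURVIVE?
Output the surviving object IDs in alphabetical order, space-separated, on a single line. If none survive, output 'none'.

Answer: A B D F

Derivation:
Roots: A D
Mark A: refs=D F D, marked=A
Mark D: refs=F null B, marked=A D
Mark F: refs=D B null, marked=A D F
Mark B: refs=F A A, marked=A B D F
Unmarked (collected): C E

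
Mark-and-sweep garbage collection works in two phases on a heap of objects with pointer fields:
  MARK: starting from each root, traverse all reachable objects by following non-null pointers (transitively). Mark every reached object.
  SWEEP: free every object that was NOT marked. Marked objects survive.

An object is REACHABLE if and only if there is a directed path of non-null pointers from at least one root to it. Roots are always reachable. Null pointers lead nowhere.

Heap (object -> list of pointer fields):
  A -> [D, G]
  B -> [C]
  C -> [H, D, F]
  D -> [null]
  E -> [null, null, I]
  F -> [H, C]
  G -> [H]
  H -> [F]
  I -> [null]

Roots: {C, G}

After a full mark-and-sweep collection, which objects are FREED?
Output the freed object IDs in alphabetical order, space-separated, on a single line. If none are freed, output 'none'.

Answer: A B E I

Derivation:
Roots: C G
Mark C: refs=H D F, marked=C
Mark G: refs=H, marked=C G
Mark H: refs=F, marked=C G H
Mark D: refs=null, marked=C D G H
Mark F: refs=H C, marked=C D F G H
Unmarked (collected): A B E I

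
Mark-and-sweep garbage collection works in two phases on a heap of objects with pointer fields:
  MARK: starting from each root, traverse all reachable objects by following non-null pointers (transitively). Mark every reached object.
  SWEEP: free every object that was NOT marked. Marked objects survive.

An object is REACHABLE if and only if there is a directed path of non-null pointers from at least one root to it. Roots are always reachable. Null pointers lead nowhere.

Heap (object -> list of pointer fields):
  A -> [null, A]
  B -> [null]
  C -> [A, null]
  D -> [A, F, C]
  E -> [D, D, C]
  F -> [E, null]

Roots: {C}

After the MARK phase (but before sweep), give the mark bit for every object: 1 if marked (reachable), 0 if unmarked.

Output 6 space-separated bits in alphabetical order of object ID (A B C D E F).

Answer: 1 0 1 0 0 0

Derivation:
Roots: C
Mark C: refs=A null, marked=C
Mark A: refs=null A, marked=A C
Unmarked (collected): B D E F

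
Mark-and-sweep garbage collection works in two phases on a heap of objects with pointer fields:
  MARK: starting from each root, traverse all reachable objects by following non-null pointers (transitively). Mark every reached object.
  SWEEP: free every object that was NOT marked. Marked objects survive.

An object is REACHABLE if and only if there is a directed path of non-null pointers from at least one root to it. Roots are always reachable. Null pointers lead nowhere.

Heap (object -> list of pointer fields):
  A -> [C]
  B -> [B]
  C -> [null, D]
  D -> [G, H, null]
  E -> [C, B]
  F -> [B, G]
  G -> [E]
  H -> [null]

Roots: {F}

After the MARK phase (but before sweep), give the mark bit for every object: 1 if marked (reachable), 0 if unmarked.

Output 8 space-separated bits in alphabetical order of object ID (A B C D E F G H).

Roots: F
Mark F: refs=B G, marked=F
Mark B: refs=B, marked=B F
Mark G: refs=E, marked=B F G
Mark E: refs=C B, marked=B E F G
Mark C: refs=null D, marked=B C E F G
Mark D: refs=G H null, marked=B C D E F G
Mark H: refs=null, marked=B C D E F G H
Unmarked (collected): A

Answer: 0 1 1 1 1 1 1 1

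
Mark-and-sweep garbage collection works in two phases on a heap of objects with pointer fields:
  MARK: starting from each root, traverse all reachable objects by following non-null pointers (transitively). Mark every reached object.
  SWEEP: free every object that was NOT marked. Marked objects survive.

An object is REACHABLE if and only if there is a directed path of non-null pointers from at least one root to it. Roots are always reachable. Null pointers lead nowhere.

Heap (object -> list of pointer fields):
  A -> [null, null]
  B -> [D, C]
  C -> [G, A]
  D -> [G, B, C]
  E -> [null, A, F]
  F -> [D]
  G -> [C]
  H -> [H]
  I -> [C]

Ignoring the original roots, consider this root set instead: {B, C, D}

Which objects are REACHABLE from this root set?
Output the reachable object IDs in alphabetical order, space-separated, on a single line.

Answer: A B C D G

Derivation:
Roots: B C D
Mark B: refs=D C, marked=B
Mark C: refs=G A, marked=B C
Mark D: refs=G B C, marked=B C D
Mark G: refs=C, marked=B C D G
Mark A: refs=null null, marked=A B C D G
Unmarked (collected): E F H I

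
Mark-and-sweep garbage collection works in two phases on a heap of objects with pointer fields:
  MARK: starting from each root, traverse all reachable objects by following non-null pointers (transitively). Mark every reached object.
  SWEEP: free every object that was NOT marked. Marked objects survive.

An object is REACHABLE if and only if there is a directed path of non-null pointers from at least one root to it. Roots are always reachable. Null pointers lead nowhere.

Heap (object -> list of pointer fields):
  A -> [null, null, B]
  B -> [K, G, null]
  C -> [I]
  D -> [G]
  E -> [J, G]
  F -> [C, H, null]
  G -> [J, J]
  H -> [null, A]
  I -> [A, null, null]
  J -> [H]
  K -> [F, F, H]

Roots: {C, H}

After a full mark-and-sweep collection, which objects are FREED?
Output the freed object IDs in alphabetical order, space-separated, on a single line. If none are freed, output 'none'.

Answer: D E

Derivation:
Roots: C H
Mark C: refs=I, marked=C
Mark H: refs=null A, marked=C H
Mark I: refs=A null null, marked=C H I
Mark A: refs=null null B, marked=A C H I
Mark B: refs=K G null, marked=A B C H I
Mark K: refs=F F H, marked=A B C H I K
Mark G: refs=J J, marked=A B C G H I K
Mark F: refs=C H null, marked=A B C F G H I K
Mark J: refs=H, marked=A B C F G H I J K
Unmarked (collected): D E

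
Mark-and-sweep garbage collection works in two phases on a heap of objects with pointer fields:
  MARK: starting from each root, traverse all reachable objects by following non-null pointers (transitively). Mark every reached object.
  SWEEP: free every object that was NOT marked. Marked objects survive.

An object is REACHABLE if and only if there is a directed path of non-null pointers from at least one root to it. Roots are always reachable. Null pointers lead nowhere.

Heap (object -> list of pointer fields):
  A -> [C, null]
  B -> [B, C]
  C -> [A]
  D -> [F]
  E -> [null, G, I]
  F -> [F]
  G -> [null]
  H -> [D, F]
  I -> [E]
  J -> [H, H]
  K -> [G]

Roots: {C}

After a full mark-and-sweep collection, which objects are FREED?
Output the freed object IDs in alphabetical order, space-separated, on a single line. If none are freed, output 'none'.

Roots: C
Mark C: refs=A, marked=C
Mark A: refs=C null, marked=A C
Unmarked (collected): B D E F G H I J K

Answer: B D E F G H I J K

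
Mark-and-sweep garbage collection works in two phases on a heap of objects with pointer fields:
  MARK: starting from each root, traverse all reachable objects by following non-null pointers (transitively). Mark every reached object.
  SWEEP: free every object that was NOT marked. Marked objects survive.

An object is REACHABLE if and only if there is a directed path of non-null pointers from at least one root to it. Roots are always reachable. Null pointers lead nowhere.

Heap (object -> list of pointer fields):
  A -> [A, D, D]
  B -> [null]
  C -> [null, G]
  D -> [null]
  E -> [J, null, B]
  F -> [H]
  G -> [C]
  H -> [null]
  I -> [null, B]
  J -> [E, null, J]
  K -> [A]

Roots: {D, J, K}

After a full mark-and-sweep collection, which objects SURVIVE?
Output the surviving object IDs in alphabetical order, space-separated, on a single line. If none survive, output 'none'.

Answer: A B D E J K

Derivation:
Roots: D J K
Mark D: refs=null, marked=D
Mark J: refs=E null J, marked=D J
Mark K: refs=A, marked=D J K
Mark E: refs=J null B, marked=D E J K
Mark A: refs=A D D, marked=A D E J K
Mark B: refs=null, marked=A B D E J K
Unmarked (collected): C F G H I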